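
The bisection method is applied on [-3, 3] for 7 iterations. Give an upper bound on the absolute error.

Bisection error bound: |error| ≤ (b-a)/2^n
|error| ≤ (3 - (-3))/2^7 = 6/2^7
|error| ≤ 0.0468750000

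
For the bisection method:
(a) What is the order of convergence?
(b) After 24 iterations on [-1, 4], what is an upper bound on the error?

(a) Bisection has linear (order 1) convergence; the error is halved each step.

(b) Error bound = (b-a)/2^n = (4 - (-1))/2^{24}
    = 5/2^{24}

(a) 1 (linear); (b) error ≤ 2.98e-07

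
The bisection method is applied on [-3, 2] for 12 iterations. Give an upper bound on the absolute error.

Bisection error bound: |error| ≤ (b-a)/2^n
|error| ≤ (2 - (-3))/2^12 = 5/2^12
|error| ≤ 0.0012207031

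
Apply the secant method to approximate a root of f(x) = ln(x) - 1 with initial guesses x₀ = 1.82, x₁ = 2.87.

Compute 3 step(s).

f(x) = ln(x) - 1
x₀ = 1.82, x₁ = 2.87

Secant formula: x_{n+1} = x_n - f(x_n)(x_n - x_{n-1})/(f(x_n) - f(x_{n-1}))

Iteration 1:
  f(1.820000) = -0.401163
  f(2.870000) = 0.054312
  x_2 = 2.870000 - 0.054312×(2.870000 - 1.820000)/(0.054312 - (-0.401163))
       = 2.744795
Iteration 2:
  f(2.870000) = 0.054312
  f(2.744795) = 0.009707
  x_3 = 2.744795 - 0.009707×(2.744795 - 2.870000)/(0.009707 - 0.054312)
       = 2.717550
Iteration 3:
  f(2.744795) = 0.009707
  f(2.717550) = -0.000269
  x_4 = 2.717550 - (-0.000269)×(2.717550 - 2.744795)/(-0.000269 - 0.009707)
       = 2.718285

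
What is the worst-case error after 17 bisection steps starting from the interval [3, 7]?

Bisection error bound: |error| ≤ (b-a)/2^n
|error| ≤ (7 - 3)/2^17 = 4/2^17
|error| ≤ 0.0000305176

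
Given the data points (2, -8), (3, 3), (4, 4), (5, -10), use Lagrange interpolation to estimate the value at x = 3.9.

Lagrange interpolation formula:
P(x) = Σ yᵢ × Lᵢ(x)
where Lᵢ(x) = Π_{j≠i} (x - xⱼ)/(xᵢ - xⱼ)

L_0(3.9) = (3.9 - 3)/(2 - 3) × (3.9 - 4)/(2 - 4) × (3.9 - 5)/(2 - 5) = -0.016500
L_1(3.9) = (3.9 - 2)/(3 - 2) × (3.9 - 4)/(3 - 4) × (3.9 - 5)/(3 - 5) = 0.104500
L_2(3.9) = (3.9 - 2)/(4 - 2) × (3.9 - 3)/(4 - 3) × (3.9 - 5)/(4 - 5) = 0.940500
L_3(3.9) = (3.9 - 2)/(5 - 2) × (3.9 - 3)/(5 - 3) × (3.9 - 4)/(5 - 4) = -0.028500

P(3.9) = (-8)×L_0(3.9) + 3×L_1(3.9) + 4×L_2(3.9) + (-10)×L_3(3.9)
P(3.9) = 4.492500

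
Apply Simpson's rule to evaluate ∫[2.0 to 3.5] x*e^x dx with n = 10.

f(x) = x*e^x
a = 2.0, b = 3.5, n = 10
h = (b - a)/n = 0.150000

Simpson's rule: (h/3)[f(x₀) + 4f(x₁) + 2f(x₂) + ... + f(xₙ)]

x_0 = 2.0000, f(x_0) = 14.778112, coefficient = 1
x_1 = 2.1500, f(x_1) = 18.457446, coefficient = 4
x_2 = 2.3000, f(x_2) = 22.940620, coefficient = 2
x_3 = 2.4500, f(x_3) = 28.391449, coefficient = 4
x_4 = 2.6000, f(x_4) = 35.005719, coefficient = 2
x_5 = 2.7500, f(x_5) = 43.017238, coefficient = 4
x_6 = 2.9000, f(x_6) = 52.705022, coefficient = 2
x_7 = 3.0500, f(x_7) = 64.401800, coefficient = 4
x_8 = 3.2000, f(x_8) = 78.504097, coefficient = 2
x_9 = 3.3500, f(x_9) = 95.484158, coefficient = 4
x_10 = 3.5000, f(x_10) = 115.904082, coefficient = 1

I ≈ (0.150000/3) × 1508.001471 = 75.400074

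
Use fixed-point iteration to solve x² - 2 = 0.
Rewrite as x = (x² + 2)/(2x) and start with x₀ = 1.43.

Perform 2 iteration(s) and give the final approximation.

Equation: x² - 2 = 0
Fixed-point form: x = (x² + 2)/(2x)
x₀ = 1.43

x_1 = g(1.430000) = 1.414301
x_2 = g(1.414301) = 1.414214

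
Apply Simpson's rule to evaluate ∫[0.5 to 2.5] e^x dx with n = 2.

f(x) = e^x
a = 0.5, b = 2.5, n = 2
h = (b - a)/n = 1.000000

Simpson's rule: (h/3)[f(x₀) + 4f(x₁) + 2f(x₂) + ... + f(xₙ)]

x_0 = 0.5000, f(x_0) = 1.648721, coefficient = 1
x_1 = 1.5000, f(x_1) = 4.481689, coefficient = 4
x_2 = 2.5000, f(x_2) = 12.182494, coefficient = 1

I ≈ (1.000000/3) × 31.757972 = 10.585991
Exact value: 10.533773
Error: 0.052218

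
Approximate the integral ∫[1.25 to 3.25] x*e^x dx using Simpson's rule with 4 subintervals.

f(x) = x*e^x
a = 1.25, b = 3.25, n = 4
h = (b - a)/n = 0.500000

Simpson's rule: (h/3)[f(x₀) + 4f(x₁) + 2f(x₂) + ... + f(xₙ)]

x_0 = 1.2500, f(x_0) = 4.362929, coefficient = 1
x_1 = 1.7500, f(x_1) = 10.070555, coefficient = 4
x_2 = 2.2500, f(x_2) = 21.347406, coefficient = 2
x_3 = 2.7500, f(x_3) = 43.017238, coefficient = 4
x_4 = 3.2500, f(x_4) = 83.818605, coefficient = 1

I ≈ (0.500000/3) × 343.227514 = 57.204586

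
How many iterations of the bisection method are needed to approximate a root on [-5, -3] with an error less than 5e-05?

We need (b-a)/2^n ≤ 5e-05
(-3 - (-5))/2^n ≤ 5e-05
2/2^n ≤ 5e-05
2^n ≥ 40000
n ≥ log₂(40000) = 15.29
n ≥ 16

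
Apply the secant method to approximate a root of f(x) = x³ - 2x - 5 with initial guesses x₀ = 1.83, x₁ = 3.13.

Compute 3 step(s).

f(x) = x³ - 2x - 5
x₀ = 1.83, x₁ = 3.13

Secant formula: x_{n+1} = x_n - f(x_n)(x_n - x_{n-1})/(f(x_n) - f(x_{n-1}))

Iteration 1:
  f(1.830000) = -2.531513
  f(3.130000) = 19.404297
  x_2 = 3.130000 - 19.404297×(3.130000 - 1.830000)/(19.404297 - (-2.531513))
       = 1.980027
Iteration 2:
  f(3.130000) = 19.404297
  f(1.980027) = -1.197343
  x_3 = 1.980027 - (-1.197343)×(1.980027 - 3.130000)/(-1.197343 - 19.404297)
       = 2.046862
Iteration 3:
  f(1.980027) = -1.197343
  f(2.046862) = -0.518099
  x_4 = 2.046862 - (-0.518099)×(2.046862 - 1.980027)/(-0.518099 - (-1.197343))
       = 2.097841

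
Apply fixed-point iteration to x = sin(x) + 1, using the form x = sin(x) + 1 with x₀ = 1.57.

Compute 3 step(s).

Equation: x = sin(x) + 1
Fixed-point form: x = sin(x) + 1
x₀ = 1.57

x_1 = g(1.570000) = 2.000000
x_2 = g(2.000000) = 1.909298
x_3 = g(1.909298) = 1.943253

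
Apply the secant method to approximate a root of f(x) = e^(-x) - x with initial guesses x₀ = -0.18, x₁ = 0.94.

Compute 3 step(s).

f(x) = e^(-x) - x
x₀ = -0.18, x₁ = 0.94

Secant formula: x_{n+1} = x_n - f(x_n)(x_n - x_{n-1})/(f(x_n) - f(x_{n-1}))

Iteration 1:
  f(-0.180000) = 1.377217
  f(0.940000) = -0.549372
  x_2 = 0.940000 - (-0.549372)×(0.940000 - (-0.180000))/(-0.549372 - 1.377217)
       = 0.620629
Iteration 2:
  f(0.940000) = -0.549372
  f(0.620629) = -0.083023
  x_3 = 0.620629 - (-0.083023)×(0.620629 - 0.940000)/(-0.083023 - (-0.549372))
       = 0.563772
Iteration 3:
  f(0.620629) = -0.083023
  f(0.563772) = 0.005286
  x_4 = 0.563772 - 0.005286×(0.563772 - 0.620629)/(0.005286 - (-0.083023))
       = 0.567176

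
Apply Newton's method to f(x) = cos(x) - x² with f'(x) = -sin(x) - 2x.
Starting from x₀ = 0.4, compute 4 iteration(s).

f(x) = cos(x) - x²
f'(x) = -sin(x) - 2x
x₀ = 0.4

Newton-Raphson formula: x_{n+1} = x_n - f(x_n)/f'(x_n)

Iteration 1:
  f(0.400000) = 0.761061
  f'(0.400000) = -1.189418
  x_1 = 0.400000 - 0.761061/(-1.189418) = 1.039860
Iteration 2:
  f(1.039860) = -0.574967
  f'(1.039860) = -2.942053
  x_2 = 1.039860 - (-0.574967)/(-2.942053) = 0.844429
Iteration 3:
  f(0.844429) = -0.048902
  f'(0.844429) = -2.436450
  x_3 = 0.844429 - (-0.048902)/(-2.436450) = 0.824358
Iteration 4:
  f(0.824358) = -0.000538
  f'(0.824358) = -2.382828
  x_4 = 0.824358 - (-0.000538)/(-2.382828) = 0.824132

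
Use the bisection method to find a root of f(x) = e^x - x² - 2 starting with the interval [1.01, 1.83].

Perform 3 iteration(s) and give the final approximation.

f(x) = e^x - x² - 2
Initial interval: [1.01, 1.83]

Iteration 1:
  c_1 = (1.010000 + 1.830000)/2 = 1.420000
  f(c_1) = f(1.420000) = 0.120720
  f(a) × f(c) < 0, new interval: [1.010000, 1.420000]
Iteration 2:
  c_2 = (1.010000 + 1.420000)/2 = 1.215000
  f(c_2) = f(1.215000) = -0.105931
  f(a) × f(c) ≥ 0, new interval: [1.215000, 1.420000]
Iteration 3:
  c_3 = (1.215000 + 1.420000)/2 = 1.317500
  f(c_3) = f(1.317500) = -0.001732
  f(a) × f(c) ≥ 0, new interval: [1.317500, 1.420000]

After 3 iteration(s), the approximation is c_3 = 1.317500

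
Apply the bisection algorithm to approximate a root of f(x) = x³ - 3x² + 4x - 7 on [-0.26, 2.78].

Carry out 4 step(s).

f(x) = x³ - 3x² + 4x - 7
Initial interval: [-0.26, 2.78]

Iteration 1:
  c_1 = (-0.260000 + 2.780000)/2 = 1.260000
  f(c_1) = f(1.260000) = -4.722424
  f(a) × f(c) ≥ 0, new interval: [1.260000, 2.780000]
Iteration 2:
  c_2 = (1.260000 + 2.780000)/2 = 2.020000
  f(c_2) = f(2.020000) = -2.918792
  f(a) × f(c) ≥ 0, new interval: [2.020000, 2.780000]
Iteration 3:
  c_3 = (2.020000 + 2.780000)/2 = 2.400000
  f(c_3) = f(2.400000) = -0.856000
  f(a) × f(c) ≥ 0, new interval: [2.400000, 2.780000]
Iteration 4:
  c_4 = (2.400000 + 2.780000)/2 = 2.590000
  f(c_4) = f(2.590000) = 0.609679
  f(a) × f(c) < 0, new interval: [2.400000, 2.590000]

After 4 iteration(s), the approximation is c_4 = 2.590000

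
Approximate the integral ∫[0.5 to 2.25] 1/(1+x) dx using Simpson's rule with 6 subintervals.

f(x) = 1/(1+x)
a = 0.5, b = 2.25, n = 6
h = (b - a)/n = 0.291667

Simpson's rule: (h/3)[f(x₀) + 4f(x₁) + 2f(x₂) + ... + f(xₙ)]

x_0 = 0.5000, f(x_0) = 0.666667, coefficient = 1
x_1 = 0.7917, f(x_1) = 0.558140, coefficient = 4
x_2 = 1.0833, f(x_2) = 0.480000, coefficient = 2
x_3 = 1.3750, f(x_3) = 0.421053, coefficient = 4
x_4 = 1.6667, f(x_4) = 0.375000, coefficient = 2
x_5 = 1.9583, f(x_5) = 0.338028, coefficient = 4
x_6 = 2.2500, f(x_6) = 0.307692, coefficient = 1

I ≈ (0.291667/3) × 7.953240 = 0.773232
Exact value: 0.773190
Error: 0.000042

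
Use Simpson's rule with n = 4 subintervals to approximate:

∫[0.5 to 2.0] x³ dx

f(x) = x³
a = 0.5, b = 2.0, n = 4
h = (b - a)/n = 0.375000

Simpson's rule: (h/3)[f(x₀) + 4f(x₁) + 2f(x₂) + ... + f(xₙ)]

x_0 = 0.5000, f(x_0) = 0.125000, coefficient = 1
x_1 = 0.8750, f(x_1) = 0.669922, coefficient = 4
x_2 = 1.2500, f(x_2) = 1.953125, coefficient = 2
x_3 = 1.6250, f(x_3) = 4.291016, coefficient = 4
x_4 = 2.0000, f(x_4) = 8.000000, coefficient = 1

I ≈ (0.375000/3) × 31.875000 = 3.984375
Exact value: 3.984375
Error: 0.000000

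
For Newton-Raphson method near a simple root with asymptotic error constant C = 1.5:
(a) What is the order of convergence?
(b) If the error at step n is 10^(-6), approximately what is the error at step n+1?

(a) Newton-Raphson has quadratic (order 2) convergence near simple roots.
    This means |e_{n+1}| ≈ C|e_n|².

(b) With |e_n| = 10^(-6) and C = 1.5:
    |e_{n+1}| ≈ 1.5 × (10^(-6))² = 1.5 × 10^(-12)

(a) 2 (quadratic); (b) |e_{n+1}| ≈ 1.500e-12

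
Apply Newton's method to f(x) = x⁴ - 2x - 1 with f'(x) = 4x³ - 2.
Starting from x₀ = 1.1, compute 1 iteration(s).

f(x) = x⁴ - 2x - 1
f'(x) = 4x³ - 2
x₀ = 1.1

Newton-Raphson formula: x_{n+1} = x_n - f(x_n)/f'(x_n)

Iteration 1:
  f(1.100000) = -1.735900
  f'(1.100000) = 3.324000
  x_1 = 1.100000 - (-1.735900)/3.324000 = 1.622232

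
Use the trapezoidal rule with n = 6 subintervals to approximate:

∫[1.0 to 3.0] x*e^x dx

f(x) = x*e^x
a = 1.0, b = 3.0, n = 6
h = (b - a)/n = 0.333333

Trapezoidal rule: (h/2)[f(x₀) + 2f(x₁) + 2f(x₂) + ... + f(xₙ)]

x_0 = 1.0000, f(x_0) = 2.718282, coefficient = 1
x_1 = 1.3333, f(x_1) = 5.058224, coefficient = 2
x_2 = 1.6667, f(x_2) = 8.824150, coefficient = 2
x_3 = 2.0000, f(x_3) = 14.778112, coefficient = 2
x_4 = 2.3333, f(x_4) = 24.061937, coefficient = 2
x_5 = 2.6667, f(x_5) = 38.378443, coefficient = 2
x_6 = 3.0000, f(x_6) = 60.256611, coefficient = 1

I ≈ (0.333333/2) × 245.176624 = 40.862771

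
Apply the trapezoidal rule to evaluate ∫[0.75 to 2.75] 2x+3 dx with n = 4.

f(x) = 2x+3
a = 0.75, b = 2.75, n = 4
h = (b - a)/n = 0.500000

Trapezoidal rule: (h/2)[f(x₀) + 2f(x₁) + 2f(x₂) + ... + f(xₙ)]

x_0 = 0.7500, f(x_0) = 4.500000, coefficient = 1
x_1 = 1.2500, f(x_1) = 5.500000, coefficient = 2
x_2 = 1.7500, f(x_2) = 6.500000, coefficient = 2
x_3 = 2.2500, f(x_3) = 7.500000, coefficient = 2
x_4 = 2.7500, f(x_4) = 8.500000, coefficient = 1

I ≈ (0.500000/2) × 52.000000 = 13.000000
Exact value: 13.000000
Error: 0.000000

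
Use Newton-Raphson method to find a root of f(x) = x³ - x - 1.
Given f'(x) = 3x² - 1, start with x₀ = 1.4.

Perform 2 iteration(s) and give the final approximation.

f(x) = x³ - x - 1
f'(x) = 3x² - 1
x₀ = 1.4

Newton-Raphson formula: x_{n+1} = x_n - f(x_n)/f'(x_n)

Iteration 1:
  f(1.400000) = 0.344000
  f'(1.400000) = 4.880000
  x_1 = 1.400000 - 0.344000/4.880000 = 1.329508
Iteration 2:
  f(1.329508) = 0.020520
  f'(1.329508) = 4.302776
  x_2 = 1.329508 - 0.020520/4.302776 = 1.324739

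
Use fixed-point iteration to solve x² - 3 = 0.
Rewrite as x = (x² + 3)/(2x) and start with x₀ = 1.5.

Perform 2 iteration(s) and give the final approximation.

Equation: x² - 3 = 0
Fixed-point form: x = (x² + 3)/(2x)
x₀ = 1.5

x_1 = g(1.500000) = 1.750000
x_2 = g(1.750000) = 1.732143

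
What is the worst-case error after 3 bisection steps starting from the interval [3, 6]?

Bisection error bound: |error| ≤ (b-a)/2^n
|error| ≤ (6 - 3)/2^3 = 3/2^3
|error| ≤ 0.3750000000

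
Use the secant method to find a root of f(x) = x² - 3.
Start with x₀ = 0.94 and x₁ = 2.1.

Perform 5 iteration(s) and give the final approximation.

f(x) = x² - 3
x₀ = 0.94, x₁ = 2.1

Secant formula: x_{n+1} = x_n - f(x_n)(x_n - x_{n-1})/(f(x_n) - f(x_{n-1}))

Iteration 1:
  f(0.940000) = -2.116400
  f(2.100000) = 1.410000
  x_2 = 2.100000 - 1.410000×(2.100000 - 0.940000)/(1.410000 - (-2.116400))
       = 1.636184
Iteration 2:
  f(2.100000) = 1.410000
  f(1.636184) = -0.322901
  x_3 = 1.636184 - (-0.322901)×(1.636184 - 2.100000)/(-0.322901 - 1.410000)
       = 1.722610
Iteration 3:
  f(1.636184) = -0.322901
  f(1.722610) = -0.032616
  x_4 = 1.722610 - (-0.032616)×(1.722610 - 1.636184)/(-0.032616 - (-0.322901))
       = 1.732320
Iteration 4:
  f(1.722610) = -0.032616
  f(1.732320) = 0.000934
  x_5 = 1.732320 - 0.000934×(1.732320 - 1.722610)/(0.000934 - (-0.032616))
       = 1.732050
Iteration 5:
  f(1.732320) = 0.000934
  f(1.732050) = -0.000003
  x_6 = 1.732050 - (-0.000003)×(1.732050 - 1.732320)/(-0.000003 - 0.000934)
       = 1.732051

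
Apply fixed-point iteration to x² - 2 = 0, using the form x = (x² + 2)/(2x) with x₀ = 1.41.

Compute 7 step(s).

Equation: x² - 2 = 0
Fixed-point form: x = (x² + 2)/(2x)
x₀ = 1.41

x_1 = g(1.410000) = 1.414220
x_2 = g(1.414220) = 1.414214
x_3 = g(1.414214) = 1.414214
x_4 = g(1.414214) = 1.414214
x_5 = g(1.414214) = 1.414214
x_6 = g(1.414214) = 1.414214
x_7 = g(1.414214) = 1.414214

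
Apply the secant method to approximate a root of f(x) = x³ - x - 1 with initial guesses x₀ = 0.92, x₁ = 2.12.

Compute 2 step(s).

f(x) = x³ - x - 1
x₀ = 0.92, x₁ = 2.12

Secant formula: x_{n+1} = x_n - f(x_n)(x_n - x_{n-1})/(f(x_n) - f(x_{n-1}))

Iteration 1:
  f(0.920000) = -1.141312
  f(2.120000) = 6.408128
  x_2 = 2.120000 - 6.408128×(2.120000 - 0.920000)/(6.408128 - (-1.141312))
       = 1.101414
Iteration 2:
  f(2.120000) = 6.408128
  f(1.101414) = -0.765274
  x_3 = 1.101414 - (-0.765274)×(1.101414 - 2.120000)/(-0.765274 - 6.408128)
       = 1.210079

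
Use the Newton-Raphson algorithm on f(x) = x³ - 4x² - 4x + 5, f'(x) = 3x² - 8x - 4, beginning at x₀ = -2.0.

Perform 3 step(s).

f(x) = x³ - 4x² - 4x + 5
f'(x) = 3x² - 8x - 4
x₀ = -2.0

Newton-Raphson formula: x_{n+1} = x_n - f(x_n)/f'(x_n)

Iteration 1:
  f(-2.000000) = -11.000000
  f'(-2.000000) = 24.000000
  x_1 = -2.000000 - (-11.000000)/24.000000 = -1.541667
Iteration 2:
  f(-1.541667) = -2.004413
  f'(-1.541667) = 15.463542
  x_2 = -1.541667 - (-2.004413)/15.463542 = -1.412045
Iteration 3:
  f(-1.412045) = -0.142738
  f'(-1.412045) = 13.277971
  x_3 = -1.412045 - (-0.142738)/13.277971 = -1.401295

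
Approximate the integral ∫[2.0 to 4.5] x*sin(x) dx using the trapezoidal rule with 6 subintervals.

f(x) = x*sin(x)
a = 2.0, b = 4.5, n = 6
h = (b - a)/n = 0.416667

Trapezoidal rule: (h/2)[f(x₀) + 2f(x₁) + 2f(x₂) + ... + f(xₙ)]

x_0 = 2.0000, f(x_0) = 1.818595, coefficient = 1
x_1 = 2.4167, f(x_1) = 1.602443, coefficient = 2
x_2 = 2.8333, f(x_2) = 0.859635, coefficient = 2
x_3 = 3.2500, f(x_3) = -0.351634, coefficient = 2
x_4 = 3.6667, f(x_4) = -1.838016, coefficient = 2
x_5 = 4.0833, f(x_5) = -3.301716, coefficient = 2
x_6 = 4.5000, f(x_6) = -4.398886, coefficient = 1

I ≈ (0.416667/2) × -8.638867 = -1.799764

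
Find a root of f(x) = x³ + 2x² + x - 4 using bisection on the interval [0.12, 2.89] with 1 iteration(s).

f(x) = x³ + 2x² + x - 4
Initial interval: [0.12, 2.89]

Iteration 1:
  c_1 = (0.120000 + 2.890000)/2 = 1.505000
  f(c_1) = f(1.505000) = 5.443913
  f(a) × f(c) < 0, new interval: [0.120000, 1.505000]

After 1 iteration(s), the approximation is c_1 = 1.505000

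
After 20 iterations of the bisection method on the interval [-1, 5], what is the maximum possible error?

Bisection error bound: |error| ≤ (b-a)/2^n
|error| ≤ (5 - (-1))/2^20 = 6/2^20
|error| ≤ 0.0000057220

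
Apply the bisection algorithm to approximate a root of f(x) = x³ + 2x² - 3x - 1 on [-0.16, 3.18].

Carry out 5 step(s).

f(x) = x³ + 2x² - 3x - 1
Initial interval: [-0.16, 3.18]

Iteration 1:
  c_1 = (-0.160000 + 3.180000)/2 = 1.510000
  f(c_1) = f(1.510000) = 2.473151
  f(a) × f(c) < 0, new interval: [-0.160000, 1.510000]
Iteration 2:
  c_2 = (-0.160000 + 1.510000)/2 = 0.675000
  f(c_2) = f(0.675000) = -1.806203
  f(a) × f(c) ≥ 0, new interval: [0.675000, 1.510000]
Iteration 3:
  c_3 = (0.675000 + 1.510000)/2 = 1.092500
  f(c_3) = f(1.092500) = -0.586427
  f(a) × f(c) ≥ 0, new interval: [1.092500, 1.510000]
Iteration 4:
  c_4 = (1.092500 + 1.510000)/2 = 1.301250
  f(c_4) = f(1.301250) = 0.686097
  f(a) × f(c) < 0, new interval: [1.092500, 1.301250]
Iteration 5:
  c_5 = (1.092500 + 1.301250)/2 = 1.196875
  f(c_5) = f(1.196875) = -0.011070
  f(a) × f(c) ≥ 0, new interval: [1.196875, 1.301250]

After 5 iteration(s), the approximation is c_5 = 1.196875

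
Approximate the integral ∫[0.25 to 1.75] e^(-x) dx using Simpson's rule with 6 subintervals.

f(x) = e^(-x)
a = 0.25, b = 1.75, n = 6
h = (b - a)/n = 0.250000

Simpson's rule: (h/3)[f(x₀) + 4f(x₁) + 2f(x₂) + ... + f(xₙ)]

x_0 = 0.2500, f(x_0) = 0.778801, coefficient = 1
x_1 = 0.5000, f(x_1) = 0.606531, coefficient = 4
x_2 = 0.7500, f(x_2) = 0.472367, coefficient = 2
x_3 = 1.0000, f(x_3) = 0.367879, coefficient = 4
x_4 = 1.2500, f(x_4) = 0.286505, coefficient = 2
x_5 = 1.5000, f(x_5) = 0.223130, coefficient = 4
x_6 = 1.7500, f(x_6) = 0.173774, coefficient = 1

I ≈ (0.250000/3) × 7.260478 = 0.605040
Exact value: 0.605027
Error: 0.000013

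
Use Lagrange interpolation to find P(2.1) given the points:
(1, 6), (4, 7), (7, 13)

Lagrange interpolation formula:
P(x) = Σ yᵢ × Lᵢ(x)
where Lᵢ(x) = Π_{j≠i} (x - xⱼ)/(xᵢ - xⱼ)

L_0(2.1) = (2.1 - 4)/(1 - 4) × (2.1 - 7)/(1 - 7) = 0.517222
L_1(2.1) = (2.1 - 1)/(4 - 1) × (2.1 - 7)/(4 - 7) = 0.598889
L_2(2.1) = (2.1 - 1)/(7 - 1) × (2.1 - 4)/(7 - 4) = -0.116111

P(2.1) = 6×L_0(2.1) + 7×L_1(2.1) + 13×L_2(2.1)
P(2.1) = 5.786111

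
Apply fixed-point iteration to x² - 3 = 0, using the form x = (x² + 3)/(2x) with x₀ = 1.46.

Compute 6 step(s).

Equation: x² - 3 = 0
Fixed-point form: x = (x² + 3)/(2x)
x₀ = 1.46

x_1 = g(1.460000) = 1.757397
x_2 = g(1.757397) = 1.732234
x_3 = g(1.732234) = 1.732051
x_4 = g(1.732051) = 1.732051
x_5 = g(1.732051) = 1.732051
x_6 = g(1.732051) = 1.732051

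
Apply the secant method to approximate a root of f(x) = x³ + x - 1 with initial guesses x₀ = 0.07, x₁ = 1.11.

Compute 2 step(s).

f(x) = x³ + x - 1
x₀ = 0.07, x₁ = 1.11

Secant formula: x_{n+1} = x_n - f(x_n)(x_n - x_{n-1})/(f(x_n) - f(x_{n-1}))

Iteration 1:
  f(0.070000) = -0.929657
  f(1.110000) = 1.477631
  x_2 = 1.110000 - 1.477631×(1.110000 - 0.070000)/(1.477631 - (-0.929657))
       = 0.471632
Iteration 2:
  f(1.110000) = 1.477631
  f(0.471632) = -0.423460
  x_3 = 0.471632 - (-0.423460)×(0.471632 - 1.110000)/(-0.423460 - 1.477631)
       = 0.613826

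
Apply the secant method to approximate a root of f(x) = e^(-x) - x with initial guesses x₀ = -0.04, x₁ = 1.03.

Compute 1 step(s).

f(x) = e^(-x) - x
x₀ = -0.04, x₁ = 1.03

Secant formula: x_{n+1} = x_n - f(x_n)(x_n - x_{n-1})/(f(x_n) - f(x_{n-1}))

Iteration 1:
  f(-0.040000) = 1.080811
  f(1.030000) = -0.672993
  x_2 = 1.030000 - (-0.672993)×(1.030000 - (-0.040000))/(-0.672993 - 1.080811)
       = 0.619405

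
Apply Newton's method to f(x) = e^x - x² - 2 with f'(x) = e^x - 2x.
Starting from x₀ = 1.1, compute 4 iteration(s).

f(x) = e^x - x² - 2
f'(x) = e^x - 2x
x₀ = 1.1

Newton-Raphson formula: x_{n+1} = x_n - f(x_n)/f'(x_n)

Iteration 1:
  f(1.100000) = -0.205834
  f'(1.100000) = 0.804166
  x_1 = 1.100000 - (-0.205834)/0.804166 = 1.355960
Iteration 2:
  f(1.355960) = 0.041856
  f'(1.355960) = 1.168564
  x_2 = 1.355960 - 0.041856/1.168564 = 1.320141
Iteration 3:
  f(1.320141) = 0.001177
  f'(1.320141) = 1.103667
  x_3 = 1.320141 - 0.001177/1.103667 = 1.319075
Iteration 4:
  f(1.319075) = 0.000001
  f'(1.319075) = 1.101810
  x_4 = 1.319075 - 0.000001/1.101810 = 1.319074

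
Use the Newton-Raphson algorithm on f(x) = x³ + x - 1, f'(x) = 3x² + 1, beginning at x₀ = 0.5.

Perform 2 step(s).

f(x) = x³ + x - 1
f'(x) = 3x² + 1
x₀ = 0.5

Newton-Raphson formula: x_{n+1} = x_n - f(x_n)/f'(x_n)

Iteration 1:
  f(0.500000) = -0.375000
  f'(0.500000) = 1.750000
  x_1 = 0.500000 - (-0.375000)/1.750000 = 0.714286
Iteration 2:
  f(0.714286) = 0.078717
  f'(0.714286) = 2.530612
  x_2 = 0.714286 - 0.078717/2.530612 = 0.683180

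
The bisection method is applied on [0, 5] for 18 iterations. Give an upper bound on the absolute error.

Bisection error bound: |error| ≤ (b-a)/2^n
|error| ≤ (5 - 0)/2^18 = 5/2^18
|error| ≤ 0.0000190735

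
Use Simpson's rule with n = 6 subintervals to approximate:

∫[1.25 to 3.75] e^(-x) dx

f(x) = e^(-x)
a = 1.25, b = 3.75, n = 6
h = (b - a)/n = 0.416667

Simpson's rule: (h/3)[f(x₀) + 4f(x₁) + 2f(x₂) + ... + f(xₙ)]

x_0 = 1.2500, f(x_0) = 0.286505, coefficient = 1
x_1 = 1.6667, f(x_1) = 0.188876, coefficient = 4
x_2 = 2.0833, f(x_2) = 0.124514, coefficient = 2
x_3 = 2.5000, f(x_3) = 0.082085, coefficient = 4
x_4 = 2.9167, f(x_4) = 0.054114, coefficient = 2
x_5 = 3.3333, f(x_5) = 0.035674, coefficient = 4
x_6 = 3.7500, f(x_6) = 0.023518, coefficient = 1

I ≈ (0.416667/3) × 1.893817 = 0.263030
Exact value: 0.262987
Error: 0.000043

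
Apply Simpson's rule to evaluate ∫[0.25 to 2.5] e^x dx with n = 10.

f(x) = e^x
a = 0.25, b = 2.5, n = 10
h = (b - a)/n = 0.225000

Simpson's rule: (h/3)[f(x₀) + 4f(x₁) + 2f(x₂) + ... + f(xₙ)]

x_0 = 0.2500, f(x_0) = 1.284025, coefficient = 1
x_1 = 0.4750, f(x_1) = 1.608014, coefficient = 4
x_2 = 0.7000, f(x_2) = 2.013753, coefficient = 2
x_3 = 0.9250, f(x_3) = 2.521868, coefficient = 4
x_4 = 1.1500, f(x_4) = 3.158193, coefficient = 2
x_5 = 1.3750, f(x_5) = 3.955077, coefficient = 4
x_6 = 1.6000, f(x_6) = 4.953032, coefficient = 2
x_7 = 1.8250, f(x_7) = 6.202795, coefficient = 4
x_8 = 2.0500, f(x_8) = 7.767901, coefficient = 2
x_9 = 2.2750, f(x_9) = 9.727919, coefficient = 4
x_10 = 2.5000, f(x_10) = 12.182494, coefficient = 1

I ≈ (0.225000/3) × 145.314971 = 10.898623
Exact value: 10.898469
Error: 0.000154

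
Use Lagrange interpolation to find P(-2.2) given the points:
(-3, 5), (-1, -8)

Lagrange interpolation formula:
P(x) = Σ yᵢ × Lᵢ(x)
where Lᵢ(x) = Π_{j≠i} (x - xⱼ)/(xᵢ - xⱼ)

L_0(-2.2) = (-2.2 - (-1))/(-3 - (-1)) = 0.600000
L_1(-2.2) = (-2.2 - (-3))/(-1 - (-3)) = 0.400000

P(-2.2) = 5×L_0(-2.2) + (-8)×L_1(-2.2)
P(-2.2) = -0.200000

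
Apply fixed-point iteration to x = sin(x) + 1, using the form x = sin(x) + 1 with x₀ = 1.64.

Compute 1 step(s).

Equation: x = sin(x) + 1
Fixed-point form: x = sin(x) + 1
x₀ = 1.64

x_1 = g(1.640000) = 1.997606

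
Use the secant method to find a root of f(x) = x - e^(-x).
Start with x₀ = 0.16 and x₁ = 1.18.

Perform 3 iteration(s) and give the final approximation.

f(x) = x - e^(-x)
x₀ = 0.16, x₁ = 1.18

Secant formula: x_{n+1} = x_n - f(x_n)(x_n - x_{n-1})/(f(x_n) - f(x_{n-1}))

Iteration 1:
  f(0.160000) = -0.692144
  f(1.180000) = 0.872721
  x_2 = 1.180000 - 0.872721×(1.180000 - 0.160000)/(0.872721 - (-0.692144))
       = 0.611149
Iteration 2:
  f(1.180000) = 0.872721
  f(0.611149) = 0.068421
  x_3 = 0.611149 - 0.068421×(0.611149 - 1.180000)/(0.068421 - 0.872721)
       = 0.562757
Iteration 3:
  f(0.611149) = 0.068421
  f(0.562757) = -0.006880
  x_4 = 0.562757 - (-0.006880)×(0.562757 - 0.611149)/(-0.006880 - 0.068421)
       = 0.567178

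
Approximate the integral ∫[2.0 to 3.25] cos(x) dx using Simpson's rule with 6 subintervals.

f(x) = cos(x)
a = 2.0, b = 3.25, n = 6
h = (b - a)/n = 0.208333

Simpson's rule: (h/3)[f(x₀) + 4f(x₁) + 2f(x₂) + ... + f(xₙ)]

x_0 = 2.0000, f(x_0) = -0.416147, coefficient = 1
x_1 = 2.2083, f(x_1) = -0.595218, coefficient = 4
x_2 = 2.4167, f(x_2) = -0.748549, coefficient = 2
x_3 = 2.6250, f(x_3) = -0.869507, coefficient = 4
x_4 = 2.8333, f(x_4) = -0.952863, coefficient = 2
x_5 = 3.0417, f(x_5) = -0.995012, coefficient = 4
x_6 = 3.2500, f(x_6) = -0.994130, coefficient = 1

I ≈ (0.208333/3) × -14.652047 = -1.017503
Exact value: -1.017493
Error: 0.000011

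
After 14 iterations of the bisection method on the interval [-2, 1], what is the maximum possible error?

Bisection error bound: |error| ≤ (b-a)/2^n
|error| ≤ (1 - (-2))/2^14 = 3/2^14
|error| ≤ 0.0001831055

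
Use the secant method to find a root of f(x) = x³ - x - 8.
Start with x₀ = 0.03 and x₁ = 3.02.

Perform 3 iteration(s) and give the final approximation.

f(x) = x³ - x - 8
x₀ = 0.03, x₁ = 3.02

Secant formula: x_{n+1} = x_n - f(x_n)(x_n - x_{n-1})/(f(x_n) - f(x_{n-1}))

Iteration 1:
  f(0.030000) = -8.029973
  f(3.020000) = 16.523608
  x_2 = 3.020000 - 16.523608×(3.020000 - 0.030000)/(16.523608 - (-8.029973))
       = 1.007846
Iteration 2:
  f(3.020000) = 16.523608
  f(1.007846) = -7.984123
  x_3 = 1.007846 - (-7.984123)×(1.007846 - 3.020000)/(-7.984123 - 16.523608)
       = 1.663365
Iteration 3:
  f(1.007846) = -7.984123
  f(1.663365) = -5.061195
  x_4 = 1.663365 - (-5.061195)×(1.663365 - 1.007846)/(-5.061195 - (-7.984123))
       = 2.798429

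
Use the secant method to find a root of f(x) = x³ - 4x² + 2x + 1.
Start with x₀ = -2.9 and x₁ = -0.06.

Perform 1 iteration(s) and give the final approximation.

f(x) = x³ - 4x² + 2x + 1
x₀ = -2.9, x₁ = -0.06

Secant formula: x_{n+1} = x_n - f(x_n)(x_n - x_{n-1})/(f(x_n) - f(x_{n-1}))

Iteration 1:
  f(-2.900000) = -62.829000
  f(-0.060000) = 0.865384
  x_2 = -0.060000 - 0.865384×(-0.060000 - (-2.900000))/(0.865384 - (-62.829000))
       = -0.098586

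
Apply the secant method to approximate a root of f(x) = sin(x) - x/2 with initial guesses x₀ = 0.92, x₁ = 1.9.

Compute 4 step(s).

f(x) = sin(x) - x/2
x₀ = 0.92, x₁ = 1.9

Secant formula: x_{n+1} = x_n - f(x_n)(x_n - x_{n-1})/(f(x_n) - f(x_{n-1}))

Iteration 1:
  f(0.920000) = 0.335602
  f(1.900000) = -0.003700
  x_2 = 1.900000 - (-0.003700)×(1.900000 - 0.920000)/(-0.003700 - 0.335602)
       = 1.889314
Iteration 2:
  f(1.900000) = -0.003700
  f(1.889314) = 0.005044
  x_3 = 1.889314 - 0.005044×(1.889314 - 1.900000)/(0.005044 - (-0.003700))
       = 1.895478
Iteration 3:
  f(1.889314) = 0.005044
  f(1.895478) = 0.000013
  x_4 = 1.895478 - 0.000013×(1.895478 - 1.889314)/(0.000013 - 0.005044)
       = 1.895494
Iteration 4:
  f(1.895478) = 0.000013
  f(1.895494) = 0.000000
  x_5 = 1.895494 - 0.000000×(1.895494 - 1.895478)/(0.000000 - 0.000013)
       = 1.895494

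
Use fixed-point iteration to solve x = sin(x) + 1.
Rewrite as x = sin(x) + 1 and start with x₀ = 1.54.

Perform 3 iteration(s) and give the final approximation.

Equation: x = sin(x) + 1
Fixed-point form: x = sin(x) + 1
x₀ = 1.54

x_1 = g(1.540000) = 1.999526
x_2 = g(1.999526) = 1.909495
x_3 = g(1.909495) = 1.943188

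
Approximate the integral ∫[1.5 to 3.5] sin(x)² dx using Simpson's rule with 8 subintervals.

f(x) = sin(x)²
a = 1.5, b = 3.5, n = 8
h = (b - a)/n = 0.250000

Simpson's rule: (h/3)[f(x₀) + 4f(x₁) + 2f(x₂) + ... + f(xₙ)]

x_0 = 1.5000, f(x_0) = 0.994996, coefficient = 1
x_1 = 1.7500, f(x_1) = 0.968228, coefficient = 4
x_2 = 2.0000, f(x_2) = 0.826822, coefficient = 2
x_3 = 2.2500, f(x_3) = 0.605398, coefficient = 4
x_4 = 2.5000, f(x_4) = 0.358169, coefficient = 2
x_5 = 2.7500, f(x_5) = 0.145665, coefficient = 4
x_6 = 3.0000, f(x_6) = 0.019915, coefficient = 2
x_7 = 3.2500, f(x_7) = 0.011706, coefficient = 4
x_8 = 3.5000, f(x_8) = 0.123049, coefficient = 1

I ≈ (0.250000/3) × 10.451846 = 0.870987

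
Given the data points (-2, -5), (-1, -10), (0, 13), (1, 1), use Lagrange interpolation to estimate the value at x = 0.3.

Lagrange interpolation formula:
P(x) = Σ yᵢ × Lᵢ(x)
where Lᵢ(x) = Π_{j≠i} (x - xⱼ)/(xᵢ - xⱼ)

L_0(0.3) = (0.3 - (-1))/(-2 - (-1)) × (0.3 - 0)/(-2 - 0) × (0.3 - 1)/(-2 - 1) = 0.045500
L_1(0.3) = (0.3 - (-2))/(-1 - (-2)) × (0.3 - 0)/(-1 - 0) × (0.3 - 1)/(-1 - 1) = -0.241500
L_2(0.3) = (0.3 - (-2))/(0 - (-2)) × (0.3 - (-1))/(0 - (-1)) × (0.3 - 1)/(0 - 1) = 1.046500
L_3(0.3) = (0.3 - (-2))/(1 - (-2)) × (0.3 - (-1))/(1 - (-1)) × (0.3 - 0)/(1 - 0) = 0.149500

P(0.3) = (-5)×L_0(0.3) + (-10)×L_1(0.3) + 13×L_2(0.3) + 1×L_3(0.3)
P(0.3) = 15.941500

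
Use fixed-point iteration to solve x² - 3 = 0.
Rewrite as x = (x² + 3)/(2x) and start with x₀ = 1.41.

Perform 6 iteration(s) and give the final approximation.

Equation: x² - 3 = 0
Fixed-point form: x = (x² + 3)/(2x)
x₀ = 1.41

x_1 = g(1.410000) = 1.768830
x_2 = g(1.768830) = 1.732433
x_3 = g(1.732433) = 1.732051
x_4 = g(1.732051) = 1.732051
x_5 = g(1.732051) = 1.732051
x_6 = g(1.732051) = 1.732051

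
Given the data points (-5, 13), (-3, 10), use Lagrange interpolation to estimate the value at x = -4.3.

Lagrange interpolation formula:
P(x) = Σ yᵢ × Lᵢ(x)
where Lᵢ(x) = Π_{j≠i} (x - xⱼ)/(xᵢ - xⱼ)

L_0(-4.3) = (-4.3 - (-3))/(-5 - (-3)) = 0.650000
L_1(-4.3) = (-4.3 - (-5))/(-3 - (-5)) = 0.350000

P(-4.3) = 13×L_0(-4.3) + 10×L_1(-4.3)
P(-4.3) = 11.950000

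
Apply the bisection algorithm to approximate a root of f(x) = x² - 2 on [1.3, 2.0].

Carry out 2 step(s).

f(x) = x² - 2
Initial interval: [1.3, 2.0]

Iteration 1:
  c_1 = (1.300000 + 2.000000)/2 = 1.650000
  f(c_1) = f(1.650000) = 0.722500
  f(a) × f(c) < 0, new interval: [1.300000, 1.650000]
Iteration 2:
  c_2 = (1.300000 + 1.650000)/2 = 1.475000
  f(c_2) = f(1.475000) = 0.175625
  f(a) × f(c) < 0, new interval: [1.300000, 1.475000]

After 2 iteration(s), the approximation is c_2 = 1.475000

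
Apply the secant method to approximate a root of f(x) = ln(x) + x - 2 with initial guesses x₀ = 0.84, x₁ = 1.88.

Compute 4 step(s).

f(x) = ln(x) + x - 2
x₀ = 0.84, x₁ = 1.88

Secant formula: x_{n+1} = x_n - f(x_n)(x_n - x_{n-1})/(f(x_n) - f(x_{n-1}))

Iteration 1:
  f(0.840000) = -1.334353
  f(1.880000) = 0.511272
  x_2 = 1.880000 - 0.511272×(1.880000 - 0.840000)/(0.511272 - (-1.334353))
       = 1.591901
Iteration 2:
  f(1.880000) = 0.511272
  f(1.591901) = 0.056830
  x_3 = 1.591901 - 0.056830×(1.591901 - 1.880000)/(0.056830 - 0.511272)
       = 1.555873
Iteration 3:
  f(1.591901) = 0.056830
  f(1.555873) = -0.002090
  x_4 = 1.555873 - (-0.002090)×(1.555873 - 1.591901)/(-0.002090 - 0.056830)
       = 1.557151
Iteration 4:
  f(1.555873) = -0.002090
  f(1.557151) = 0.000009
  x_5 = 1.557151 - 0.000009×(1.557151 - 1.555873)/(0.000009 - (-0.002090))
       = 1.557146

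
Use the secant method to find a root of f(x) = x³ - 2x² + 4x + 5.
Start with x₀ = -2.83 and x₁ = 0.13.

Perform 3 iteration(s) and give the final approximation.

f(x) = x³ - 2x² + 4x + 5
x₀ = -2.83, x₁ = 0.13

Secant formula: x_{n+1} = x_n - f(x_n)(x_n - x_{n-1})/(f(x_n) - f(x_{n-1}))

Iteration 1:
  f(-2.830000) = -45.002987
  f(0.130000) = 5.488397
  x_2 = 0.130000 - 5.488397×(0.130000 - (-2.830000))/(5.488397 - (-45.002987))
       = -0.191751
Iteration 2:
  f(0.130000) = 5.488397
  f(-0.191751) = 4.152409
  x_3 = -0.191751 - 4.152409×(-0.191751 - 0.130000)/(4.152409 - 5.488397)
       = -1.191791
Iteration 3:
  f(-0.191751) = 4.152409
  f(-1.191791) = -4.300674
  x_4 = -1.191791 - (-4.300674)×(-1.191791 - (-0.191751))/(-4.300674 - 4.152409)
       = -0.683001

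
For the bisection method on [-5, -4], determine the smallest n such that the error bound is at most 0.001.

We need (b-a)/2^n ≤ 0.001
(-4 - (-5))/2^n ≤ 0.001
1/2^n ≤ 0.001
2^n ≥ 1000
n ≥ log₂(1000) = 9.97
n ≥ 10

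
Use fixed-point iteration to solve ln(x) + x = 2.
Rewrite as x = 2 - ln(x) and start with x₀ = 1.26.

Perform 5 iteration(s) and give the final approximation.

Equation: ln(x) + x = 2
Fixed-point form: x = 2 - ln(x)
x₀ = 1.26

x_1 = g(1.260000) = 1.768888
x_2 = g(1.768888) = 1.429649
x_3 = g(1.429649) = 1.642571
x_4 = g(1.642571) = 1.503737
x_5 = g(1.503737) = 1.592047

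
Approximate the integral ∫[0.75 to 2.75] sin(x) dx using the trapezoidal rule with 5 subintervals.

f(x) = sin(x)
a = 0.75, b = 2.75, n = 5
h = (b - a)/n = 0.400000

Trapezoidal rule: (h/2)[f(x₀) + 2f(x₁) + 2f(x₂) + ... + f(xₙ)]

x_0 = 0.7500, f(x_0) = 0.681639, coefficient = 1
x_1 = 1.1500, f(x_1) = 0.912764, coefficient = 2
x_2 = 1.5500, f(x_2) = 0.999784, coefficient = 2
x_3 = 1.9500, f(x_3) = 0.928960, coefficient = 2
x_4 = 2.3500, f(x_4) = 0.711473, coefficient = 2
x_5 = 2.7500, f(x_5) = 0.381661, coefficient = 1

I ≈ (0.400000/2) × 8.169261 = 1.633852
Exact value: 1.655991
Error: 0.022139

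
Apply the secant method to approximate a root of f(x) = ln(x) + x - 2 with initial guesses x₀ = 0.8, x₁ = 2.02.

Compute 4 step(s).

f(x) = ln(x) + x - 2
x₀ = 0.8, x₁ = 2.02

Secant formula: x_{n+1} = x_n - f(x_n)(x_n - x_{n-1})/(f(x_n) - f(x_{n-1}))

Iteration 1:
  f(0.800000) = -1.423144
  f(2.020000) = 0.723098
  x_2 = 2.020000 - 0.723098×(2.020000 - 0.800000)/(0.723098 - (-1.423144))
       = 1.608966
Iteration 2:
  f(2.020000) = 0.723098
  f(1.608966) = 0.084557
  x_3 = 1.608966 - 0.084557×(1.608966 - 2.020000)/(0.084557 - 0.723098)
       = 1.554535
Iteration 3:
  f(1.608966) = 0.084557
  f(1.554535) = -0.004288
  x_4 = 1.554535 - (-0.004288)×(1.554535 - 1.608966)/(-0.004288 - 0.084557)
       = 1.557162
Iteration 4:
  f(1.554535) = -0.004288
  f(1.557162) = 0.000027
  x_5 = 1.557162 - 0.000027×(1.557162 - 1.554535)/(0.000027 - (-0.004288))
       = 1.557146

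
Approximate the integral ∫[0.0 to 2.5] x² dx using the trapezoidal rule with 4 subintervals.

f(x) = x²
a = 0.0, b = 2.5, n = 4
h = (b - a)/n = 0.625000

Trapezoidal rule: (h/2)[f(x₀) + 2f(x₁) + 2f(x₂) + ... + f(xₙ)]

x_0 = 0.0000, f(x_0) = 0.000000, coefficient = 1
x_1 = 0.6250, f(x_1) = 0.390625, coefficient = 2
x_2 = 1.2500, f(x_2) = 1.562500, coefficient = 2
x_3 = 1.8750, f(x_3) = 3.515625, coefficient = 2
x_4 = 2.5000, f(x_4) = 6.250000, coefficient = 1

I ≈ (0.625000/2) × 17.187500 = 5.371094
Exact value: 5.208333
Error: 0.162760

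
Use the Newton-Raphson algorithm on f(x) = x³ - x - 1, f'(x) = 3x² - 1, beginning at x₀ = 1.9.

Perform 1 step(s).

f(x) = x³ - x - 1
f'(x) = 3x² - 1
x₀ = 1.9

Newton-Raphson formula: x_{n+1} = x_n - f(x_n)/f'(x_n)

Iteration 1:
  f(1.900000) = 3.959000
  f'(1.900000) = 9.830000
  x_1 = 1.900000 - 3.959000/9.830000 = 1.497253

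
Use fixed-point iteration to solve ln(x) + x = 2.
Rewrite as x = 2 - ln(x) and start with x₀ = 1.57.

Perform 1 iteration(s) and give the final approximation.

Equation: ln(x) + x = 2
Fixed-point form: x = 2 - ln(x)
x₀ = 1.57

x_1 = g(1.570000) = 1.548924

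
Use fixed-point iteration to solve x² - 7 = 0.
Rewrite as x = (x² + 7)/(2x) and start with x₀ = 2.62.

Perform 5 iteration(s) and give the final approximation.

Equation: x² - 7 = 0
Fixed-point form: x = (x² + 7)/(2x)
x₀ = 2.62

x_1 = g(2.620000) = 2.645878
x_2 = g(2.645878) = 2.645751
x_3 = g(2.645751) = 2.645751
x_4 = g(2.645751) = 2.645751
x_5 = g(2.645751) = 2.645751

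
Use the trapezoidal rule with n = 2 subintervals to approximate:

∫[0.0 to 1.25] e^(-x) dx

f(x) = e^(-x)
a = 0.0, b = 1.25, n = 2
h = (b - a)/n = 0.625000

Trapezoidal rule: (h/2)[f(x₀) + 2f(x₁) + 2f(x₂) + ... + f(xₙ)]

x_0 = 0.0000, f(x_0) = 1.000000, coefficient = 1
x_1 = 0.6250, f(x_1) = 0.535261, coefficient = 2
x_2 = 1.2500, f(x_2) = 0.286505, coefficient = 1

I ≈ (0.625000/2) × 2.357028 = 0.736571
Exact value: 0.713495
Error: 0.023076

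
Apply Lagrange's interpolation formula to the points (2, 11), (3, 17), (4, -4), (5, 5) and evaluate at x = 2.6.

Lagrange interpolation formula:
P(x) = Σ yᵢ × Lᵢ(x)
where Lᵢ(x) = Π_{j≠i} (x - xⱼ)/(xᵢ - xⱼ)

L_0(2.6) = (2.6 - 3)/(2 - 3) × (2.6 - 4)/(2 - 4) × (2.6 - 5)/(2 - 5) = 0.224000
L_1(2.6) = (2.6 - 2)/(3 - 2) × (2.6 - 4)/(3 - 4) × (2.6 - 5)/(3 - 5) = 1.008000
L_2(2.6) = (2.6 - 2)/(4 - 2) × (2.6 - 3)/(4 - 3) × (2.6 - 5)/(4 - 5) = -0.288000
L_3(2.6) = (2.6 - 2)/(5 - 2) × (2.6 - 3)/(5 - 3) × (2.6 - 4)/(5 - 4) = 0.056000

P(2.6) = 11×L_0(2.6) + 17×L_1(2.6) + (-4)×L_2(2.6) + 5×L_3(2.6)
P(2.6) = 21.032000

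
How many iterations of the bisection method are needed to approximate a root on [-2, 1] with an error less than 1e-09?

We need (b-a)/2^n ≤ 1e-09
(1 - (-2))/2^n ≤ 1e-09
3/2^n ≤ 1e-09
2^n ≥ 3000000000
n ≥ log₂(3000000000) = 31.48
n ≥ 32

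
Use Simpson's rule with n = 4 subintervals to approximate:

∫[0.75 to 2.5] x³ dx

f(x) = x³
a = 0.75, b = 2.5, n = 4
h = (b - a)/n = 0.437500

Simpson's rule: (h/3)[f(x₀) + 4f(x₁) + 2f(x₂) + ... + f(xₙ)]

x_0 = 0.7500, f(x_0) = 0.421875, coefficient = 1
x_1 = 1.1875, f(x_1) = 1.674561, coefficient = 4
x_2 = 1.6250, f(x_2) = 4.291016, coefficient = 2
x_3 = 2.0625, f(x_3) = 8.773682, coefficient = 4
x_4 = 2.5000, f(x_4) = 15.625000, coefficient = 1

I ≈ (0.437500/3) × 66.421875 = 9.686523
Exact value: 9.686523
Error: 0.000000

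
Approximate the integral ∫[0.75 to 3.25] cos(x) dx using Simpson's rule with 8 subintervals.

f(x) = cos(x)
a = 0.75, b = 3.25, n = 8
h = (b - a)/n = 0.312500

Simpson's rule: (h/3)[f(x₀) + 4f(x₁) + 2f(x₂) + ... + f(xₙ)]

x_0 = 0.7500, f(x_0) = 0.731689, coefficient = 1
x_1 = 1.0625, f(x_1) = 0.486690, coefficient = 4
x_2 = 1.3750, f(x_2) = 0.194548, coefficient = 2
x_3 = 1.6875, f(x_3) = -0.116439, coefficient = 4
x_4 = 2.0000, f(x_4) = -0.416147, coefficient = 2
x_5 = 2.3125, f(x_5) = -0.675545, coefficient = 4
x_6 = 2.6250, f(x_6) = -0.869507, coefficient = 2
x_7 = 2.9375, f(x_7) = -0.979245, coefficient = 4
x_8 = 3.2500, f(x_8) = -0.994130, coefficient = 1

I ≈ (0.312500/3) × -7.582812 = -0.789876
Exact value: -0.789834
Error: 0.000042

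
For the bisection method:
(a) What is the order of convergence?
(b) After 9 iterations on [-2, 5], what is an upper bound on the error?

(a) Bisection has linear (order 1) convergence; the error is halved each step.

(b) Error bound = (b-a)/2^n = (5 - (-2))/2^{9}
    = 7/2^{9}

(a) 1 (linear); (b) error ≤ 1.37e-02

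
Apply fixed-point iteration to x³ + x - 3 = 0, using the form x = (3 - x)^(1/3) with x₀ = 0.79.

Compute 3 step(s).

Equation: x³ + x - 3 = 0
Fixed-point form: x = (3 - x)^(1/3)
x₀ = 0.79

x_1 = g(0.790000) = 1.302559
x_2 = g(1.302559) = 1.192884
x_3 = g(1.192884) = 1.218041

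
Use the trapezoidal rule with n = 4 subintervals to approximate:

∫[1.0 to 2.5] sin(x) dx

f(x) = sin(x)
a = 1.0, b = 2.5, n = 4
h = (b - a)/n = 0.375000

Trapezoidal rule: (h/2)[f(x₀) + 2f(x₁) + 2f(x₂) + ... + f(xₙ)]

x_0 = 1.0000, f(x_0) = 0.841471, coefficient = 1
x_1 = 1.3750, f(x_1) = 0.980893, coefficient = 2
x_2 = 1.7500, f(x_2) = 0.983986, coefficient = 2
x_3 = 2.1250, f(x_3) = 0.850320, coefficient = 2
x_4 = 2.5000, f(x_4) = 0.598472, coefficient = 1

I ≈ (0.375000/2) × 7.070341 = 1.325689
Exact value: 1.341446
Error: 0.015757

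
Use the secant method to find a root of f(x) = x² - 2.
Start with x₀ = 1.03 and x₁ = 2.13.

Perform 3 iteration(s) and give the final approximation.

f(x) = x² - 2
x₀ = 1.03, x₁ = 2.13

Secant formula: x_{n+1} = x_n - f(x_n)(x_n - x_{n-1})/(f(x_n) - f(x_{n-1}))

Iteration 1:
  f(1.030000) = -0.939100
  f(2.130000) = 2.536900
  x_2 = 2.130000 - 2.536900×(2.130000 - 1.030000)/(2.536900 - (-0.939100))
       = 1.327184
Iteration 2:
  f(2.130000) = 2.536900
  f(1.327184) = -0.238584
  x_3 = 1.327184 - (-0.238584)×(1.327184 - 2.130000)/(-0.238584 - 2.536900)
       = 1.396195
Iteration 3:
  f(1.327184) = -0.238584
  f(1.396195) = -0.050641
  x_4 = 1.396195 - (-0.050641)×(1.396195 - 1.327184)/(-0.050641 - (-0.238584))
       = 1.414789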